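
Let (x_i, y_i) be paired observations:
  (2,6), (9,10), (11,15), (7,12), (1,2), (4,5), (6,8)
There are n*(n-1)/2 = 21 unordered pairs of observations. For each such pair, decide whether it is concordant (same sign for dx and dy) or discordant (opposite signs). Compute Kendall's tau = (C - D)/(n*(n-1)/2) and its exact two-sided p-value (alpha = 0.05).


Step 1: Enumerate the 21 unordered pairs (i,j) with i<j and classify each by sign(x_j-x_i) * sign(y_j-y_i).
  (1,2):dx=+7,dy=+4->C; (1,3):dx=+9,dy=+9->C; (1,4):dx=+5,dy=+6->C; (1,5):dx=-1,dy=-4->C
  (1,6):dx=+2,dy=-1->D; (1,7):dx=+4,dy=+2->C; (2,3):dx=+2,dy=+5->C; (2,4):dx=-2,dy=+2->D
  (2,5):dx=-8,dy=-8->C; (2,6):dx=-5,dy=-5->C; (2,7):dx=-3,dy=-2->C; (3,4):dx=-4,dy=-3->C
  (3,5):dx=-10,dy=-13->C; (3,6):dx=-7,dy=-10->C; (3,7):dx=-5,dy=-7->C; (4,5):dx=-6,dy=-10->C
  (4,6):dx=-3,dy=-7->C; (4,7):dx=-1,dy=-4->C; (5,6):dx=+3,dy=+3->C; (5,7):dx=+5,dy=+6->C
  (6,7):dx=+2,dy=+3->C
Step 2: C = 19, D = 2, total pairs = 21.
Step 3: tau = (C - D)/(n(n-1)/2) = (19 - 2)/21 = 0.809524.
Step 4: Exact two-sided p-value (enumerate n! = 5040 permutations of y under H0): p = 0.010714.
Step 5: alpha = 0.05. reject H0.

tau_b = 0.8095 (C=19, D=2), p = 0.010714, reject H0.


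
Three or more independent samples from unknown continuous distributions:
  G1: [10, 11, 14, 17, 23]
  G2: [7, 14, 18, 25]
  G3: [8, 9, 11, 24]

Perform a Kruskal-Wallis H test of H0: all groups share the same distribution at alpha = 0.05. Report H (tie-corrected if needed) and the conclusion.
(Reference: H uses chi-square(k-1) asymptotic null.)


Step 1: Combine all N = 13 observations and assign midranks.
sorted (value, group, rank): (7,G2,1), (8,G3,2), (9,G3,3), (10,G1,4), (11,G1,5.5), (11,G3,5.5), (14,G1,7.5), (14,G2,7.5), (17,G1,9), (18,G2,10), (23,G1,11), (24,G3,12), (25,G2,13)
Step 2: Sum ranks within each group.
R_1 = 37 (n_1 = 5)
R_2 = 31.5 (n_2 = 4)
R_3 = 22.5 (n_3 = 4)
Step 3: H = 12/(N(N+1)) * sum(R_i^2/n_i) - 3(N+1)
     = 12/(13*14) * (37^2/5 + 31.5^2/4 + 22.5^2/4) - 3*14
     = 0.065934 * 648.425 - 42
     = 0.753297.
Step 4: Ties present; correction factor C = 1 - 12/(13^3 - 13) = 0.994505. Corrected H = 0.753297 / 0.994505 = 0.757459.
Step 5: Under H0, H ~ chi^2(2); p-value = 0.684731.
Step 6: alpha = 0.05. fail to reject H0.

H = 0.7575, df = 2, p = 0.684731, fail to reject H0.


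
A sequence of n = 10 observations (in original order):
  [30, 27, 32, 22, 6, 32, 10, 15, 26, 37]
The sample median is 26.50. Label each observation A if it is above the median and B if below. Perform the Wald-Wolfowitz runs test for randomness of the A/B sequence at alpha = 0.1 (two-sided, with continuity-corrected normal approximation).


Step 1: Compute median = 26.50; label A = above, B = below.
Labels in order: AAABBABBBA  (n_A = 5, n_B = 5)
Step 2: Count runs R = 5.
Step 3: Under H0 (random ordering), E[R] = 2*n_A*n_B/(n_A+n_B) + 1 = 2*5*5/10 + 1 = 6.0000.
        Var[R] = 2*n_A*n_B*(2*n_A*n_B - n_A - n_B) / ((n_A+n_B)^2 * (n_A+n_B-1)) = 2000/900 = 2.2222.
        SD[R] = 1.4907.
Step 4: Continuity-corrected z = (R + 0.5 - E[R]) / SD[R] = (5 + 0.5 - 6.0000) / 1.4907 = -0.3354.
Step 5: Two-sided p-value via normal approximation = 2*(1 - Phi(|z|)) = 0.737316.
Step 6: alpha = 0.1. fail to reject H0.

R = 5, z = -0.3354, p = 0.737316, fail to reject H0.


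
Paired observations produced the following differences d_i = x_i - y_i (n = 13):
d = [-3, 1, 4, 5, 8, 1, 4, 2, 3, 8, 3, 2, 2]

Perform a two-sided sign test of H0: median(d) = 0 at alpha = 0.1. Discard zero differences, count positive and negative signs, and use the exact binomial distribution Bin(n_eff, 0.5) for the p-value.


Step 1: Discard zero differences. Original n = 13; n_eff = number of nonzero differences = 13.
Nonzero differences (with sign): -3, +1, +4, +5, +8, +1, +4, +2, +3, +8, +3, +2, +2
Step 2: Count signs: positive = 12, negative = 1.
Step 3: Under H0: P(positive) = 0.5, so the number of positives S ~ Bin(13, 0.5).
Step 4: Two-sided exact p-value = sum of Bin(13,0.5) probabilities at or below the observed probability = 0.003418.
Step 5: alpha = 0.1. reject H0.

n_eff = 13, pos = 12, neg = 1, p = 0.003418, reject H0.


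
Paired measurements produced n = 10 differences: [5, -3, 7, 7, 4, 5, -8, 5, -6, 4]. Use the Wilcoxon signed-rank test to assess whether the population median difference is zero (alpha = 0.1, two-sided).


Step 1: Drop any zero differences (none here) and take |d_i|.
|d| = [5, 3, 7, 7, 4, 5, 8, 5, 6, 4]
Step 2: Midrank |d_i| (ties get averaged ranks).
ranks: |5|->5, |3|->1, |7|->8.5, |7|->8.5, |4|->2.5, |5|->5, |8|->10, |5|->5, |6|->7, |4|->2.5
Step 3: Attach original signs; sum ranks with positive sign and with negative sign.
W+ = 5 + 8.5 + 8.5 + 2.5 + 5 + 5 + 2.5 = 37
W- = 1 + 10 + 7 = 18
(Check: W+ + W- = 55 should equal n(n+1)/2 = 55.)
Step 4: Test statistic W = min(W+, W-) = 18.
Step 5: Ties in |d|, so use the tie-corrected normal approximation.
        E[W] = n(n+1)/4 = 10*11/4 = 27.5.
        Tie groups: |d|=4 (t=2), |d|=5 (t=3), |d|=7 (t=2); sum(t^3 - t) = 36.
        Var[W] = n(n+1)(2n+1)/24 - sum(t^3-t)/48 = 2310/24 - 36/48 = 95.5.
        z = (W - E[W]) / sqrt(Var[W]) = (18 - 27.5) / 9.7724 = -0.9721.
        Two-sided p = 2*Phi(z) = 0.330989.
Step 6: alpha = 0.1. fail to reject H0.

W+ = 37, W- = 18, W = min = 18, p = 0.330989, fail to reject H0.


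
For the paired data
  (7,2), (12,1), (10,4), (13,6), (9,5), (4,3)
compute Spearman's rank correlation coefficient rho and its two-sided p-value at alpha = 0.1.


Step 1: Rank x and y separately (midranks; no ties here).
rank(x): 7->2, 12->5, 10->4, 13->6, 9->3, 4->1
rank(y): 2->2, 1->1, 4->4, 6->6, 5->5, 3->3
Step 2: d_i = R_x(i) - R_y(i); compute d_i^2.
  (2-2)^2=0, (5-1)^2=16, (4-4)^2=0, (6-6)^2=0, (3-5)^2=4, (1-3)^2=4
sum(d^2) = 24.
Step 3: rho = 1 - 6*24 / (6*(6^2 - 1)) = 1 - 144/210 = 0.314286.
Step 4: Under H0, t = rho * sqrt((n-2)/(1-rho^2)) = 0.6621 ~ t(4).
Step 5: Two-sided p-value from the t-distribution with 4 df = 0.544093.
Step 6: alpha = 0.1. fail to reject H0.

rho = 0.3143, p = 0.544093, fail to reject H0 at alpha = 0.1.


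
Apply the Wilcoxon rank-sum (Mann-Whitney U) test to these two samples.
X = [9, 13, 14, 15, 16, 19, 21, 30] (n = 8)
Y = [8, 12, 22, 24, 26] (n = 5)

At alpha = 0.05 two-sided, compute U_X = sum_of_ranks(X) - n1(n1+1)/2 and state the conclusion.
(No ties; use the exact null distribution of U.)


Step 1: Combine and sort all 13 observations; assign midranks.
sorted (value, group): (8,Y), (9,X), (12,Y), (13,X), (14,X), (15,X), (16,X), (19,X), (21,X), (22,Y), (24,Y), (26,Y), (30,X)
ranks: 8->1, 9->2, 12->3, 13->4, 14->5, 15->6, 16->7, 19->8, 21->9, 22->10, 24->11, 26->12, 30->13
Step 2: Rank sum for X: R1 = 2 + 4 + 5 + 6 + 7 + 8 + 9 + 13 = 54.
Step 3: U_X = R1 - n1(n1+1)/2 = 54 - 8*9/2 = 54 - 36 = 18.
       U_Y = n1*n2 - U_X = 40 - 18 = 22.
Step 4: No ties, so the exact null distribution of U (based on enumerating the C(13,8) = 1287 equally likely rank assignments) gives the two-sided p-value.
Step 5: p-value = 0.832945; compare to alpha = 0.05. fail to reject H0.

U_X = 18, p = 0.832945, fail to reject H0 at alpha = 0.05.


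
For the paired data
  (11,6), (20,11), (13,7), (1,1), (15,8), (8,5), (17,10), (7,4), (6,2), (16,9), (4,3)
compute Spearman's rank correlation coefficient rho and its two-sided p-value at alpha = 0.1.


Step 1: Rank x and y separately (midranks; no ties here).
rank(x): 11->6, 20->11, 13->7, 1->1, 15->8, 8->5, 17->10, 7->4, 6->3, 16->9, 4->2
rank(y): 6->6, 11->11, 7->7, 1->1, 8->8, 5->5, 10->10, 4->4, 2->2, 9->9, 3->3
Step 2: d_i = R_x(i) - R_y(i); compute d_i^2.
  (6-6)^2=0, (11-11)^2=0, (7-7)^2=0, (1-1)^2=0, (8-8)^2=0, (5-5)^2=0, (10-10)^2=0, (4-4)^2=0, (3-2)^2=1, (9-9)^2=0, (2-3)^2=1
sum(d^2) = 2.
Step 3: rho = 1 - 6*2 / (11*(11^2 - 1)) = 1 - 12/1320 = 0.990909.
Step 4: Under H0, t = rho * sqrt((n-2)/(1-rho^2)) = 22.0966 ~ t(9).
Step 5: Two-sided p-value from the t-distribution with 9 df = 0.000000.
Step 6: alpha = 0.1. reject H0.

rho = 0.9909, p = 0.000000, reject H0 at alpha = 0.1.


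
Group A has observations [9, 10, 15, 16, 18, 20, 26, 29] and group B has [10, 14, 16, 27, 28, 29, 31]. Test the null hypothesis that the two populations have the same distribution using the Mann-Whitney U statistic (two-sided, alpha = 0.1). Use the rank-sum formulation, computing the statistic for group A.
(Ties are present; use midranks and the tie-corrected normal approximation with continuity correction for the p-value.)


Step 1: Combine and sort all 15 observations; assign midranks.
sorted (value, group): (9,X), (10,X), (10,Y), (14,Y), (15,X), (16,X), (16,Y), (18,X), (20,X), (26,X), (27,Y), (28,Y), (29,X), (29,Y), (31,Y)
ranks: 9->1, 10->2.5, 10->2.5, 14->4, 15->5, 16->6.5, 16->6.5, 18->8, 20->9, 26->10, 27->11, 28->12, 29->13.5, 29->13.5, 31->15
Step 2: Rank sum for X: R1 = 1 + 2.5 + 5 + 6.5 + 8 + 9 + 10 + 13.5 = 55.5.
Step 3: U_X = R1 - n1(n1+1)/2 = 55.5 - 8*9/2 = 55.5 - 36 = 19.5.
       U_Y = n1*n2 - U_X = 56 - 19.5 = 36.5.
Step 4: Ties are present, so use the tie-corrected normal approximation (with continuity correction) for the p-value.
Step 5: p-value = 0.353247; compare to alpha = 0.1. fail to reject H0.

U_X = 19.5, p = 0.353247, fail to reject H0 at alpha = 0.1.


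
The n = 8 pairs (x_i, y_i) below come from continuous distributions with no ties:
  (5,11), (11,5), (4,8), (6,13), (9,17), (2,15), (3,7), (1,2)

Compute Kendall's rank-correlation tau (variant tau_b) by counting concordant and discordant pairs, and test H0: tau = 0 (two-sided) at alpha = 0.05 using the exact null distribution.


Step 1: Enumerate the 28 unordered pairs (i,j) with i<j and classify each by sign(x_j-x_i) * sign(y_j-y_i).
  (1,2):dx=+6,dy=-6->D; (1,3):dx=-1,dy=-3->C; (1,4):dx=+1,dy=+2->C; (1,5):dx=+4,dy=+6->C
  (1,6):dx=-3,dy=+4->D; (1,7):dx=-2,dy=-4->C; (1,8):dx=-4,dy=-9->C; (2,3):dx=-7,dy=+3->D
  (2,4):dx=-5,dy=+8->D; (2,5):dx=-2,dy=+12->D; (2,6):dx=-9,dy=+10->D; (2,7):dx=-8,dy=+2->D
  (2,8):dx=-10,dy=-3->C; (3,4):dx=+2,dy=+5->C; (3,5):dx=+5,dy=+9->C; (3,6):dx=-2,dy=+7->D
  (3,7):dx=-1,dy=-1->C; (3,8):dx=-3,dy=-6->C; (4,5):dx=+3,dy=+4->C; (4,6):dx=-4,dy=+2->D
  (4,7):dx=-3,dy=-6->C; (4,8):dx=-5,dy=-11->C; (5,6):dx=-7,dy=-2->C; (5,7):dx=-6,dy=-10->C
  (5,8):dx=-8,dy=-15->C; (6,7):dx=+1,dy=-8->D; (6,8):dx=-1,dy=-13->C; (7,8):dx=-2,dy=-5->C
Step 2: C = 18, D = 10, total pairs = 28.
Step 3: tau = (C - D)/(n(n-1)/2) = (18 - 10)/28 = 0.285714.
Step 4: Exact two-sided p-value (enumerate n! = 40320 permutations of y under H0): p = 0.398760.
Step 5: alpha = 0.05. fail to reject H0.

tau_b = 0.2857 (C=18, D=10), p = 0.398760, fail to reject H0.


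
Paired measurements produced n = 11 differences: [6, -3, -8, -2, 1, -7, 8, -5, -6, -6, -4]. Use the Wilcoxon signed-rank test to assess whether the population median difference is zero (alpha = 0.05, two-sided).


Step 1: Drop any zero differences (none here) and take |d_i|.
|d| = [6, 3, 8, 2, 1, 7, 8, 5, 6, 6, 4]
Step 2: Midrank |d_i| (ties get averaged ranks).
ranks: |6|->7, |3|->3, |8|->10.5, |2|->2, |1|->1, |7|->9, |8|->10.5, |5|->5, |6|->7, |6|->7, |4|->4
Step 3: Attach original signs; sum ranks with positive sign and with negative sign.
W+ = 7 + 1 + 10.5 = 18.5
W- = 3 + 10.5 + 2 + 9 + 5 + 7 + 7 + 4 = 47.5
(Check: W+ + W- = 66 should equal n(n+1)/2 = 66.)
Step 4: Test statistic W = min(W+, W-) = 18.5.
Step 5: Ties in |d|, so use the tie-corrected normal approximation.
        E[W] = n(n+1)/4 = 11*12/4 = 33.
        Tie groups: |d|=6 (t=3), |d|=8 (t=2); sum(t^3 - t) = 30.
        Var[W] = n(n+1)(2n+1)/24 - sum(t^3-t)/48 = 3036/24 - 30/48 = 125.875.
        z = (W - E[W]) / sqrt(Var[W]) = (18.5 - 33) / 11.2194 = -1.2924.
        Two-sided p = 2*Phi(z) = 0.196217.
Step 6: alpha = 0.05. fail to reject H0.

W+ = 18.5, W- = 47.5, W = min = 18.5, p = 0.196217, fail to reject H0.


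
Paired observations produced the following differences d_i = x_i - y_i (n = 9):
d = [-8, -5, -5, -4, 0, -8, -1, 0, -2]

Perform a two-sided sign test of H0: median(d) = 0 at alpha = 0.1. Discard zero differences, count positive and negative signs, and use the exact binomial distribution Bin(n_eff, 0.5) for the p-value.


Step 1: Discard zero differences. Original n = 9; n_eff = number of nonzero differences = 7.
Nonzero differences (with sign): -8, -5, -5, -4, -8, -1, -2
Step 2: Count signs: positive = 0, negative = 7.
Step 3: Under H0: P(positive) = 0.5, so the number of positives S ~ Bin(7, 0.5).
Step 4: Two-sided exact p-value = sum of Bin(7,0.5) probabilities at or below the observed probability = 0.015625.
Step 5: alpha = 0.1. reject H0.

n_eff = 7, pos = 0, neg = 7, p = 0.015625, reject H0.


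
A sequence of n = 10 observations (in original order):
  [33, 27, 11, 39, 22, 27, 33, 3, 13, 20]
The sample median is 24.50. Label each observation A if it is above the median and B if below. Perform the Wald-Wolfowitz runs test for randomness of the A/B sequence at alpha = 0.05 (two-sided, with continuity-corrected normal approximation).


Step 1: Compute median = 24.50; label A = above, B = below.
Labels in order: AABABAABBB  (n_A = 5, n_B = 5)
Step 2: Count runs R = 6.
Step 3: Under H0 (random ordering), E[R] = 2*n_A*n_B/(n_A+n_B) + 1 = 2*5*5/10 + 1 = 6.0000.
        Var[R] = 2*n_A*n_B*(2*n_A*n_B - n_A - n_B) / ((n_A+n_B)^2 * (n_A+n_B-1)) = 2000/900 = 2.2222.
        SD[R] = 1.4907.
Step 4: R = E[R], so z = 0 with no continuity correction.
Step 5: Two-sided p-value via normal approximation = 2*(1 - Phi(|z|)) = 1.000000.
Step 6: alpha = 0.05. fail to reject H0.

R = 6, z = 0.0000, p = 1.000000, fail to reject H0.


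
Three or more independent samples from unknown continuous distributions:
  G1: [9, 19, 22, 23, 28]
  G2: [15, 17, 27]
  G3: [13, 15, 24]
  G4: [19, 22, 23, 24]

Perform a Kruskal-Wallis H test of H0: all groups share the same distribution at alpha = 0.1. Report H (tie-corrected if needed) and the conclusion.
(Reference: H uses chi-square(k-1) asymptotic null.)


Step 1: Combine all N = 15 observations and assign midranks.
sorted (value, group, rank): (9,G1,1), (13,G3,2), (15,G2,3.5), (15,G3,3.5), (17,G2,5), (19,G1,6.5), (19,G4,6.5), (22,G1,8.5), (22,G4,8.5), (23,G1,10.5), (23,G4,10.5), (24,G3,12.5), (24,G4,12.5), (27,G2,14), (28,G1,15)
Step 2: Sum ranks within each group.
R_1 = 41.5 (n_1 = 5)
R_2 = 22.5 (n_2 = 3)
R_3 = 18 (n_3 = 3)
R_4 = 38 (n_4 = 4)
Step 3: H = 12/(N(N+1)) * sum(R_i^2/n_i) - 3(N+1)
     = 12/(15*16) * (41.5^2/5 + 22.5^2/3 + 18^2/3 + 38^2/4) - 3*16
     = 0.050000 * 982.2 - 48
     = 1.110000.
Step 4: Ties present; correction factor C = 1 - 30/(15^3 - 15) = 0.991071. Corrected H = 1.110000 / 0.991071 = 1.120000.
Step 5: Under H0, H ~ chi^2(3); p-value = 0.772248.
Step 6: alpha = 0.1. fail to reject H0.

H = 1.1200, df = 3, p = 0.772248, fail to reject H0.


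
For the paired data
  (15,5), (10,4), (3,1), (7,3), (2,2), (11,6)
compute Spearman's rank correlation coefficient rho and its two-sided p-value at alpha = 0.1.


Step 1: Rank x and y separately (midranks; no ties here).
rank(x): 15->6, 10->4, 3->2, 7->3, 2->1, 11->5
rank(y): 5->5, 4->4, 1->1, 3->3, 2->2, 6->6
Step 2: d_i = R_x(i) - R_y(i); compute d_i^2.
  (6-5)^2=1, (4-4)^2=0, (2-1)^2=1, (3-3)^2=0, (1-2)^2=1, (5-6)^2=1
sum(d^2) = 4.
Step 3: rho = 1 - 6*4 / (6*(6^2 - 1)) = 1 - 24/210 = 0.885714.
Step 4: Under H0, t = rho * sqrt((n-2)/(1-rho^2)) = 3.8158 ~ t(4).
Step 5: Two-sided p-value from the t-distribution with 4 df = 0.018845.
Step 6: alpha = 0.1. reject H0.

rho = 0.8857, p = 0.018845, reject H0 at alpha = 0.1.


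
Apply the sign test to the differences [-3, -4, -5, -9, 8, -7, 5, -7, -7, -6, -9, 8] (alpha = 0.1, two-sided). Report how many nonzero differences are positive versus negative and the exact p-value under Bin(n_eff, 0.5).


Step 1: Discard zero differences. Original n = 12; n_eff = number of nonzero differences = 12.
Nonzero differences (with sign): -3, -4, -5, -9, +8, -7, +5, -7, -7, -6, -9, +8
Step 2: Count signs: positive = 3, negative = 9.
Step 3: Under H0: P(positive) = 0.5, so the number of positives S ~ Bin(12, 0.5).
Step 4: Two-sided exact p-value = sum of Bin(12,0.5) probabilities at or below the observed probability = 0.145996.
Step 5: alpha = 0.1. fail to reject H0.

n_eff = 12, pos = 3, neg = 9, p = 0.145996, fail to reject H0.


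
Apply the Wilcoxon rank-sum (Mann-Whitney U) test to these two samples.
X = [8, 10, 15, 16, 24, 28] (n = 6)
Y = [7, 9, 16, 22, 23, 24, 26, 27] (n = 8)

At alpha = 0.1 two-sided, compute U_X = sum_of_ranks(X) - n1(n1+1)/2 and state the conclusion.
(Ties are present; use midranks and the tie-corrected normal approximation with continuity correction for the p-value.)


Step 1: Combine and sort all 14 observations; assign midranks.
sorted (value, group): (7,Y), (8,X), (9,Y), (10,X), (15,X), (16,X), (16,Y), (22,Y), (23,Y), (24,X), (24,Y), (26,Y), (27,Y), (28,X)
ranks: 7->1, 8->2, 9->3, 10->4, 15->5, 16->6.5, 16->6.5, 22->8, 23->9, 24->10.5, 24->10.5, 26->12, 27->13, 28->14
Step 2: Rank sum for X: R1 = 2 + 4 + 5 + 6.5 + 10.5 + 14 = 42.
Step 3: U_X = R1 - n1(n1+1)/2 = 42 - 6*7/2 = 42 - 21 = 21.
       U_Y = n1*n2 - U_X = 48 - 21 = 27.
Step 4: Ties are present, so use the tie-corrected normal approximation (with continuity correction) for the p-value.
Step 5: p-value = 0.746347; compare to alpha = 0.1. fail to reject H0.

U_X = 21, p = 0.746347, fail to reject H0 at alpha = 0.1.


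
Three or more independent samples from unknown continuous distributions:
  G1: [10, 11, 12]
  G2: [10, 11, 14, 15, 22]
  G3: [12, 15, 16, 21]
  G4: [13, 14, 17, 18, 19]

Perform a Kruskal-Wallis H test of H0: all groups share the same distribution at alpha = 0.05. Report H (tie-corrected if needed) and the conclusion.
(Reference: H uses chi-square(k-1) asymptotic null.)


Step 1: Combine all N = 17 observations and assign midranks.
sorted (value, group, rank): (10,G1,1.5), (10,G2,1.5), (11,G1,3.5), (11,G2,3.5), (12,G1,5.5), (12,G3,5.5), (13,G4,7), (14,G2,8.5), (14,G4,8.5), (15,G2,10.5), (15,G3,10.5), (16,G3,12), (17,G4,13), (18,G4,14), (19,G4,15), (21,G3,16), (22,G2,17)
Step 2: Sum ranks within each group.
R_1 = 10.5 (n_1 = 3)
R_2 = 41 (n_2 = 5)
R_3 = 44 (n_3 = 4)
R_4 = 57.5 (n_4 = 5)
Step 3: H = 12/(N(N+1)) * sum(R_i^2/n_i) - 3(N+1)
     = 12/(17*18) * (10.5^2/3 + 41^2/5 + 44^2/4 + 57.5^2/5) - 3*18
     = 0.039216 * 1518.2 - 54
     = 5.537255.
Step 4: Ties present; correction factor C = 1 - 30/(17^3 - 17) = 0.993873. Corrected H = 5.537255 / 0.993873 = 5.571393.
Step 5: Under H0, H ~ chi^2(3); p-value = 0.134430.
Step 6: alpha = 0.05. fail to reject H0.

H = 5.5714, df = 3, p = 0.134430, fail to reject H0.


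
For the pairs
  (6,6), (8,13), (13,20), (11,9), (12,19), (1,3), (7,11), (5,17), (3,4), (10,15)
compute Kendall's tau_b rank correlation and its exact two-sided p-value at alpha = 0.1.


Step 1: Enumerate the 45 unordered pairs (i,j) with i<j and classify each by sign(x_j-x_i) * sign(y_j-y_i).
  (1,2):dx=+2,dy=+7->C; (1,3):dx=+7,dy=+14->C; (1,4):dx=+5,dy=+3->C; (1,5):dx=+6,dy=+13->C
  (1,6):dx=-5,dy=-3->C; (1,7):dx=+1,dy=+5->C; (1,8):dx=-1,dy=+11->D; (1,9):dx=-3,dy=-2->C
  (1,10):dx=+4,dy=+9->C; (2,3):dx=+5,dy=+7->C; (2,4):dx=+3,dy=-4->D; (2,5):dx=+4,dy=+6->C
  (2,6):dx=-7,dy=-10->C; (2,7):dx=-1,dy=-2->C; (2,8):dx=-3,dy=+4->D; (2,9):dx=-5,dy=-9->C
  (2,10):dx=+2,dy=+2->C; (3,4):dx=-2,dy=-11->C; (3,5):dx=-1,dy=-1->C; (3,6):dx=-12,dy=-17->C
  (3,7):dx=-6,dy=-9->C; (3,8):dx=-8,dy=-3->C; (3,9):dx=-10,dy=-16->C; (3,10):dx=-3,dy=-5->C
  (4,5):dx=+1,dy=+10->C; (4,6):dx=-10,dy=-6->C; (4,7):dx=-4,dy=+2->D; (4,8):dx=-6,dy=+8->D
  (4,9):dx=-8,dy=-5->C; (4,10):dx=-1,dy=+6->D; (5,6):dx=-11,dy=-16->C; (5,7):dx=-5,dy=-8->C
  (5,8):dx=-7,dy=-2->C; (5,9):dx=-9,dy=-15->C; (5,10):dx=-2,dy=-4->C; (6,7):dx=+6,dy=+8->C
  (6,8):dx=+4,dy=+14->C; (6,9):dx=+2,dy=+1->C; (6,10):dx=+9,dy=+12->C; (7,8):dx=-2,dy=+6->D
  (7,9):dx=-4,dy=-7->C; (7,10):dx=+3,dy=+4->C; (8,9):dx=-2,dy=-13->C; (8,10):dx=+5,dy=-2->D
  (9,10):dx=+7,dy=+11->C
Step 2: C = 37, D = 8, total pairs = 45.
Step 3: tau = (C - D)/(n(n-1)/2) = (37 - 8)/45 = 0.644444.
Step 4: Exact two-sided p-value (enumerate n! = 3628800 permutations of y under H0): p = 0.009148.
Step 5: alpha = 0.1. reject H0.

tau_b = 0.6444 (C=37, D=8), p = 0.009148, reject H0.


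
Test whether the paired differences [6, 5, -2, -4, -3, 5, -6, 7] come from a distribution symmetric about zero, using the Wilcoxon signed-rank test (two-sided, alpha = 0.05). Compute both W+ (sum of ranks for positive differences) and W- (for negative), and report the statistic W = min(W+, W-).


Step 1: Drop any zero differences (none here) and take |d_i|.
|d| = [6, 5, 2, 4, 3, 5, 6, 7]
Step 2: Midrank |d_i| (ties get averaged ranks).
ranks: |6|->6.5, |5|->4.5, |2|->1, |4|->3, |3|->2, |5|->4.5, |6|->6.5, |7|->8
Step 3: Attach original signs; sum ranks with positive sign and with negative sign.
W+ = 6.5 + 4.5 + 4.5 + 8 = 23.5
W- = 1 + 3 + 2 + 6.5 = 12.5
(Check: W+ + W- = 36 should equal n(n+1)/2 = 36.)
Step 4: Test statistic W = min(W+, W-) = 12.5.
Step 5: Ties in |d|, so use the tie-corrected normal approximation.
        E[W] = n(n+1)/4 = 8*9/4 = 18.
        Tie groups: |d|=5 (t=2), |d|=6 (t=2); sum(t^3 - t) = 12.
        Var[W] = n(n+1)(2n+1)/24 - sum(t^3-t)/48 = 1224/24 - 12/48 = 50.75.
        z = (W - E[W]) / sqrt(Var[W]) = (12.5 - 18) / 7.1239 = -0.7720.
        Two-sided p = 2*Phi(z) = 0.440086.
Step 6: alpha = 0.05. fail to reject H0.

W+ = 23.5, W- = 12.5, W = min = 12.5, p = 0.440086, fail to reject H0.


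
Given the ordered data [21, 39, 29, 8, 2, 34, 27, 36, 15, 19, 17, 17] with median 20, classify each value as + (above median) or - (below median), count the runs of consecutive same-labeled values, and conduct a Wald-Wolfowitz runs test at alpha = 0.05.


Step 1: Compute median = 20; label A = above, B = below.
Labels in order: AAABBAAABBBB  (n_A = 6, n_B = 6)
Step 2: Count runs R = 4.
Step 3: Under H0 (random ordering), E[R] = 2*n_A*n_B/(n_A+n_B) + 1 = 2*6*6/12 + 1 = 7.0000.
        Var[R] = 2*n_A*n_B*(2*n_A*n_B - n_A - n_B) / ((n_A+n_B)^2 * (n_A+n_B-1)) = 4320/1584 = 2.7273.
        SD[R] = 1.6514.
Step 4: Continuity-corrected z = (R + 0.5 - E[R]) / SD[R] = (4 + 0.5 - 7.0000) / 1.6514 = -1.5138.
Step 5: Two-sided p-value via normal approximation = 2*(1 - Phi(|z|)) = 0.130070.
Step 6: alpha = 0.05. fail to reject H0.

R = 4, z = -1.5138, p = 0.130070, fail to reject H0.


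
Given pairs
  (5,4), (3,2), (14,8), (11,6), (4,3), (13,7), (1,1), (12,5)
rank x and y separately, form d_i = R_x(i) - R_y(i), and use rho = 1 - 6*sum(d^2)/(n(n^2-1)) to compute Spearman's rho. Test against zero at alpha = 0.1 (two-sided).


Step 1: Rank x and y separately (midranks; no ties here).
rank(x): 5->4, 3->2, 14->8, 11->5, 4->3, 13->7, 1->1, 12->6
rank(y): 4->4, 2->2, 8->8, 6->6, 3->3, 7->7, 1->1, 5->5
Step 2: d_i = R_x(i) - R_y(i); compute d_i^2.
  (4-4)^2=0, (2-2)^2=0, (8-8)^2=0, (5-6)^2=1, (3-3)^2=0, (7-7)^2=0, (1-1)^2=0, (6-5)^2=1
sum(d^2) = 2.
Step 3: rho = 1 - 6*2 / (8*(8^2 - 1)) = 1 - 12/504 = 0.976190.
Step 4: Under H0, t = rho * sqrt((n-2)/(1-rho^2)) = 11.0235 ~ t(6).
Step 5: Two-sided p-value from the t-distribution with 6 df = 0.000033.
Step 6: alpha = 0.1. reject H0.

rho = 0.9762, p = 0.000033, reject H0 at alpha = 0.1.


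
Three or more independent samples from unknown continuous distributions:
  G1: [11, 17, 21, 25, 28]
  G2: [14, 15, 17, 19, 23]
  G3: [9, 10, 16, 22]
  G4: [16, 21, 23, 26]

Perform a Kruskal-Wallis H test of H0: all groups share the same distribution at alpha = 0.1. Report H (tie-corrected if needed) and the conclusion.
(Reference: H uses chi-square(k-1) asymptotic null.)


Step 1: Combine all N = 18 observations and assign midranks.
sorted (value, group, rank): (9,G3,1), (10,G3,2), (11,G1,3), (14,G2,4), (15,G2,5), (16,G3,6.5), (16,G4,6.5), (17,G1,8.5), (17,G2,8.5), (19,G2,10), (21,G1,11.5), (21,G4,11.5), (22,G3,13), (23,G2,14.5), (23,G4,14.5), (25,G1,16), (26,G4,17), (28,G1,18)
Step 2: Sum ranks within each group.
R_1 = 57 (n_1 = 5)
R_2 = 42 (n_2 = 5)
R_3 = 22.5 (n_3 = 4)
R_4 = 49.5 (n_4 = 4)
Step 3: H = 12/(N(N+1)) * sum(R_i^2/n_i) - 3(N+1)
     = 12/(18*19) * (57^2/5 + 42^2/5 + 22.5^2/4 + 49.5^2/4) - 3*19
     = 0.035088 * 1741.72 - 57
     = 4.113158.
Step 4: Ties present; correction factor C = 1 - 24/(18^3 - 18) = 0.995872. Corrected H = 4.113158 / 0.995872 = 4.130207.
Step 5: Under H0, H ~ chi^2(3); p-value = 0.247743.
Step 6: alpha = 0.1. fail to reject H0.

H = 4.1302, df = 3, p = 0.247743, fail to reject H0.


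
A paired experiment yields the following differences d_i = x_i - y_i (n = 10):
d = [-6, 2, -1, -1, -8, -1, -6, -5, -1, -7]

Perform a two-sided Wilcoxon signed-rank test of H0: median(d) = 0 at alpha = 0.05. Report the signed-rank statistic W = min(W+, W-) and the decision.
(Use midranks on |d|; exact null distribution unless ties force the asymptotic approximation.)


Step 1: Drop any zero differences (none here) and take |d_i|.
|d| = [6, 2, 1, 1, 8, 1, 6, 5, 1, 7]
Step 2: Midrank |d_i| (ties get averaged ranks).
ranks: |6|->7.5, |2|->5, |1|->2.5, |1|->2.5, |8|->10, |1|->2.5, |6|->7.5, |5|->6, |1|->2.5, |7|->9
Step 3: Attach original signs; sum ranks with positive sign and with negative sign.
W+ = 5 = 5
W- = 7.5 + 2.5 + 2.5 + 10 + 2.5 + 7.5 + 6 + 2.5 + 9 = 50
(Check: W+ + W- = 55 should equal n(n+1)/2 = 55.)
Step 4: Test statistic W = min(W+, W-) = 5.
Step 5: Ties in |d|, so use the tie-corrected normal approximation.
        E[W] = n(n+1)/4 = 10*11/4 = 27.5.
        Tie groups: |d|=1 (t=4), |d|=6 (t=2); sum(t^3 - t) = 66.
        Var[W] = n(n+1)(2n+1)/24 - sum(t^3-t)/48 = 2310/24 - 66/48 = 94.875.
        z = (W - E[W]) / sqrt(Var[W]) = (5 - 27.5) / 9.7404 = -2.3100.
        Two-sided p = 2*Phi(z) = 0.020890.
Step 6: alpha = 0.05. reject H0.

W+ = 5, W- = 50, W = min = 5, p = 0.020890, reject H0.


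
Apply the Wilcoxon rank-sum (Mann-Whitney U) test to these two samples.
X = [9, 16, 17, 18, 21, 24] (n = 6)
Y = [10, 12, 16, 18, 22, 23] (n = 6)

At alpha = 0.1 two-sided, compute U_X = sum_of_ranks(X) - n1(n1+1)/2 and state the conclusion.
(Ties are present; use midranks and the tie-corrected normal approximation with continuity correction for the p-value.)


Step 1: Combine and sort all 12 observations; assign midranks.
sorted (value, group): (9,X), (10,Y), (12,Y), (16,X), (16,Y), (17,X), (18,X), (18,Y), (21,X), (22,Y), (23,Y), (24,X)
ranks: 9->1, 10->2, 12->3, 16->4.5, 16->4.5, 17->6, 18->7.5, 18->7.5, 21->9, 22->10, 23->11, 24->12
Step 2: Rank sum for X: R1 = 1 + 4.5 + 6 + 7.5 + 9 + 12 = 40.
Step 3: U_X = R1 - n1(n1+1)/2 = 40 - 6*7/2 = 40 - 21 = 19.
       U_Y = n1*n2 - U_X = 36 - 19 = 17.
Step 4: Ties are present, so use the tie-corrected normal approximation (with continuity correction) for the p-value.
Step 5: p-value = 0.935962; compare to alpha = 0.1. fail to reject H0.

U_X = 19, p = 0.935962, fail to reject H0 at alpha = 0.1.


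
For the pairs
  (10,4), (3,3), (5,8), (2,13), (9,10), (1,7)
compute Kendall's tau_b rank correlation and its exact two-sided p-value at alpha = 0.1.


Step 1: Enumerate the 15 unordered pairs (i,j) with i<j and classify each by sign(x_j-x_i) * sign(y_j-y_i).
  (1,2):dx=-7,dy=-1->C; (1,3):dx=-5,dy=+4->D; (1,4):dx=-8,dy=+9->D; (1,5):dx=-1,dy=+6->D
  (1,6):dx=-9,dy=+3->D; (2,3):dx=+2,dy=+5->C; (2,4):dx=-1,dy=+10->D; (2,5):dx=+6,dy=+7->C
  (2,6):dx=-2,dy=+4->D; (3,4):dx=-3,dy=+5->D; (3,5):dx=+4,dy=+2->C; (3,6):dx=-4,dy=-1->C
  (4,5):dx=+7,dy=-3->D; (4,6):dx=-1,dy=-6->C; (5,6):dx=-8,dy=-3->C
Step 2: C = 7, D = 8, total pairs = 15.
Step 3: tau = (C - D)/(n(n-1)/2) = (7 - 8)/15 = -0.066667.
Step 4: Exact two-sided p-value (enumerate n! = 720 permutations of y under H0): p = 1.000000.
Step 5: alpha = 0.1. fail to reject H0.

tau_b = -0.0667 (C=7, D=8), p = 1.000000, fail to reject H0.


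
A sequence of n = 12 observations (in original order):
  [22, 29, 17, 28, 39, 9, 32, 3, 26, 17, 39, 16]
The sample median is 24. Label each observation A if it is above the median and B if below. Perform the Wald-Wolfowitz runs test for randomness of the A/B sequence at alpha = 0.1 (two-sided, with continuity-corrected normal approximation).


Step 1: Compute median = 24; label A = above, B = below.
Labels in order: BABAABABABAB  (n_A = 6, n_B = 6)
Step 2: Count runs R = 11.
Step 3: Under H0 (random ordering), E[R] = 2*n_A*n_B/(n_A+n_B) + 1 = 2*6*6/12 + 1 = 7.0000.
        Var[R] = 2*n_A*n_B*(2*n_A*n_B - n_A - n_B) / ((n_A+n_B)^2 * (n_A+n_B-1)) = 4320/1584 = 2.7273.
        SD[R] = 1.6514.
Step 4: Continuity-corrected z = (R - 0.5 - E[R]) / SD[R] = (11 - 0.5 - 7.0000) / 1.6514 = 2.1194.
Step 5: Two-sided p-value via normal approximation = 2*(1 - Phi(|z|)) = 0.034060.
Step 6: alpha = 0.1. reject H0.

R = 11, z = 2.1194, p = 0.034060, reject H0.


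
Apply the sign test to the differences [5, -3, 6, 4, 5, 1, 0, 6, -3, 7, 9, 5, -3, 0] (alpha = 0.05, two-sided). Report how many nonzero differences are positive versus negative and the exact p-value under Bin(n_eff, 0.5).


Step 1: Discard zero differences. Original n = 14; n_eff = number of nonzero differences = 12.
Nonzero differences (with sign): +5, -3, +6, +4, +5, +1, +6, -3, +7, +9, +5, -3
Step 2: Count signs: positive = 9, negative = 3.
Step 3: Under H0: P(positive) = 0.5, so the number of positives S ~ Bin(12, 0.5).
Step 4: Two-sided exact p-value = sum of Bin(12,0.5) probabilities at or below the observed probability = 0.145996.
Step 5: alpha = 0.05. fail to reject H0.

n_eff = 12, pos = 9, neg = 3, p = 0.145996, fail to reject H0.


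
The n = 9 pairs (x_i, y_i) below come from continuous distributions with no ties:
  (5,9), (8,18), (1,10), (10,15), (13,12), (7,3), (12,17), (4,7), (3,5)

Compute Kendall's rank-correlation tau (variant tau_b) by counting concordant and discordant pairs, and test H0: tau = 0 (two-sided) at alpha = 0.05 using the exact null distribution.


Step 1: Enumerate the 36 unordered pairs (i,j) with i<j and classify each by sign(x_j-x_i) * sign(y_j-y_i).
  (1,2):dx=+3,dy=+9->C; (1,3):dx=-4,dy=+1->D; (1,4):dx=+5,dy=+6->C; (1,5):dx=+8,dy=+3->C
  (1,6):dx=+2,dy=-6->D; (1,7):dx=+7,dy=+8->C; (1,8):dx=-1,dy=-2->C; (1,9):dx=-2,dy=-4->C
  (2,3):dx=-7,dy=-8->C; (2,4):dx=+2,dy=-3->D; (2,5):dx=+5,dy=-6->D; (2,6):dx=-1,dy=-15->C
  (2,7):dx=+4,dy=-1->D; (2,8):dx=-4,dy=-11->C; (2,9):dx=-5,dy=-13->C; (3,4):dx=+9,dy=+5->C
  (3,5):dx=+12,dy=+2->C; (3,6):dx=+6,dy=-7->D; (3,7):dx=+11,dy=+7->C; (3,8):dx=+3,dy=-3->D
  (3,9):dx=+2,dy=-5->D; (4,5):dx=+3,dy=-3->D; (4,6):dx=-3,dy=-12->C; (4,7):dx=+2,dy=+2->C
  (4,8):dx=-6,dy=-8->C; (4,9):dx=-7,dy=-10->C; (5,6):dx=-6,dy=-9->C; (5,7):dx=-1,dy=+5->D
  (5,8):dx=-9,dy=-5->C; (5,9):dx=-10,dy=-7->C; (6,7):dx=+5,dy=+14->C; (6,8):dx=-3,dy=+4->D
  (6,9):dx=-4,dy=+2->D; (7,8):dx=-8,dy=-10->C; (7,9):dx=-9,dy=-12->C; (8,9):dx=-1,dy=-2->C
Step 2: C = 24, D = 12, total pairs = 36.
Step 3: tau = (C - D)/(n(n-1)/2) = (24 - 12)/36 = 0.333333.
Step 4: Exact two-sided p-value (enumerate n! = 362880 permutations of y under H0): p = 0.259518.
Step 5: alpha = 0.05. fail to reject H0.

tau_b = 0.3333 (C=24, D=12), p = 0.259518, fail to reject H0.


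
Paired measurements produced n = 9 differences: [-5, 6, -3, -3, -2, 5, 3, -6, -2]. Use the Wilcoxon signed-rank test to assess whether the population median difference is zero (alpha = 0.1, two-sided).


Step 1: Drop any zero differences (none here) and take |d_i|.
|d| = [5, 6, 3, 3, 2, 5, 3, 6, 2]
Step 2: Midrank |d_i| (ties get averaged ranks).
ranks: |5|->6.5, |6|->8.5, |3|->4, |3|->4, |2|->1.5, |5|->6.5, |3|->4, |6|->8.5, |2|->1.5
Step 3: Attach original signs; sum ranks with positive sign and with negative sign.
W+ = 8.5 + 6.5 + 4 = 19
W- = 6.5 + 4 + 4 + 1.5 + 8.5 + 1.5 = 26
(Check: W+ + W- = 45 should equal n(n+1)/2 = 45.)
Step 4: Test statistic W = min(W+, W-) = 19.
Step 5: Ties in |d|, so use the tie-corrected normal approximation.
        E[W] = n(n+1)/4 = 9*10/4 = 22.5.
        Tie groups: |d|=2 (t=2), |d|=3 (t=3), |d|=5 (t=2), |d|=6 (t=2); sum(t^3 - t) = 42.
        Var[W] = n(n+1)(2n+1)/24 - sum(t^3-t)/48 = 1710/24 - 42/48 = 70.375.
        z = (W - E[W]) / sqrt(Var[W]) = (19 - 22.5) / 8.3890 = -0.4172.
        Two-sided p = 2*Phi(z) = 0.676522.
Step 6: alpha = 0.1. fail to reject H0.

W+ = 19, W- = 26, W = min = 19, p = 0.676522, fail to reject H0.


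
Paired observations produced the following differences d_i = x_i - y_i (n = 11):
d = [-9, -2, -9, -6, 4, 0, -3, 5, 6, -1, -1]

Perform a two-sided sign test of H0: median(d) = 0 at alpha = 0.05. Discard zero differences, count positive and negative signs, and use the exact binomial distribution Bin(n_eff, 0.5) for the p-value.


Step 1: Discard zero differences. Original n = 11; n_eff = number of nonzero differences = 10.
Nonzero differences (with sign): -9, -2, -9, -6, +4, -3, +5, +6, -1, -1
Step 2: Count signs: positive = 3, negative = 7.
Step 3: Under H0: P(positive) = 0.5, so the number of positives S ~ Bin(10, 0.5).
Step 4: Two-sided exact p-value = sum of Bin(10,0.5) probabilities at or below the observed probability = 0.343750.
Step 5: alpha = 0.05. fail to reject H0.

n_eff = 10, pos = 3, neg = 7, p = 0.343750, fail to reject H0.


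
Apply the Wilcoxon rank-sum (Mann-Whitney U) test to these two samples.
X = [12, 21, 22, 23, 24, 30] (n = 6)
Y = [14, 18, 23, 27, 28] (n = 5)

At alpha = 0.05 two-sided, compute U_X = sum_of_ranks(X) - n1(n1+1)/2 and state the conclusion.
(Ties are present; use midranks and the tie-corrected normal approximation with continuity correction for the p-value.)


Step 1: Combine and sort all 11 observations; assign midranks.
sorted (value, group): (12,X), (14,Y), (18,Y), (21,X), (22,X), (23,X), (23,Y), (24,X), (27,Y), (28,Y), (30,X)
ranks: 12->1, 14->2, 18->3, 21->4, 22->5, 23->6.5, 23->6.5, 24->8, 27->9, 28->10, 30->11
Step 2: Rank sum for X: R1 = 1 + 4 + 5 + 6.5 + 8 + 11 = 35.5.
Step 3: U_X = R1 - n1(n1+1)/2 = 35.5 - 6*7/2 = 35.5 - 21 = 14.5.
       U_Y = n1*n2 - U_X = 30 - 14.5 = 15.5.
Step 4: Ties are present, so use the tie-corrected normal approximation (with continuity correction) for the p-value.
Step 5: p-value = 1.000000; compare to alpha = 0.05. fail to reject H0.

U_X = 14.5, p = 1.000000, fail to reject H0 at alpha = 0.05.


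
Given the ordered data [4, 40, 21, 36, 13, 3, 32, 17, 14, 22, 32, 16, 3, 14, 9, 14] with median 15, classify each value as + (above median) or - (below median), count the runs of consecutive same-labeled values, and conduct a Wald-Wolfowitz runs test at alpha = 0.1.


Step 1: Compute median = 15; label A = above, B = below.
Labels in order: BAAABBAABAAABBBB  (n_A = 8, n_B = 8)
Step 2: Count runs R = 7.
Step 3: Under H0 (random ordering), E[R] = 2*n_A*n_B/(n_A+n_B) + 1 = 2*8*8/16 + 1 = 9.0000.
        Var[R] = 2*n_A*n_B*(2*n_A*n_B - n_A - n_B) / ((n_A+n_B)^2 * (n_A+n_B-1)) = 14336/3840 = 3.7333.
        SD[R] = 1.9322.
Step 4: Continuity-corrected z = (R + 0.5 - E[R]) / SD[R] = (7 + 0.5 - 9.0000) / 1.9322 = -0.7763.
Step 5: Two-sided p-value via normal approximation = 2*(1 - Phi(|z|)) = 0.437558.
Step 6: alpha = 0.1. fail to reject H0.

R = 7, z = -0.7763, p = 0.437558, fail to reject H0.


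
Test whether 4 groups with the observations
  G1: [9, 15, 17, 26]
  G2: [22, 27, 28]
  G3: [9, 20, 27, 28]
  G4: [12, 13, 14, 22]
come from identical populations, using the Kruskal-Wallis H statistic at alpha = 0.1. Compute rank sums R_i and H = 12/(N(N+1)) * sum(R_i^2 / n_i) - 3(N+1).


Step 1: Combine all N = 15 observations and assign midranks.
sorted (value, group, rank): (9,G1,1.5), (9,G3,1.5), (12,G4,3), (13,G4,4), (14,G4,5), (15,G1,6), (17,G1,7), (20,G3,8), (22,G2,9.5), (22,G4,9.5), (26,G1,11), (27,G2,12.5), (27,G3,12.5), (28,G2,14.5), (28,G3,14.5)
Step 2: Sum ranks within each group.
R_1 = 25.5 (n_1 = 4)
R_2 = 36.5 (n_2 = 3)
R_3 = 36.5 (n_3 = 4)
R_4 = 21.5 (n_4 = 4)
Step 3: H = 12/(N(N+1)) * sum(R_i^2/n_i) - 3(N+1)
     = 12/(15*16) * (25.5^2/4 + 36.5^2/3 + 36.5^2/4 + 21.5^2/4) - 3*16
     = 0.050000 * 1055.27 - 48
     = 4.763542.
Step 4: Ties present; correction factor C = 1 - 24/(15^3 - 15) = 0.992857. Corrected H = 4.763542 / 0.992857 = 4.797812.
Step 5: Under H0, H ~ chi^2(3); p-value = 0.187215.
Step 6: alpha = 0.1. fail to reject H0.

H = 4.7978, df = 3, p = 0.187215, fail to reject H0.


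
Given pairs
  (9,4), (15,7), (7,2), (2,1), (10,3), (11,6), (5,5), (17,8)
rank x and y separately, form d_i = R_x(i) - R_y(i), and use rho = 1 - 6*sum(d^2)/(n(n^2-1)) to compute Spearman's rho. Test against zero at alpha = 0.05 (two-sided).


Step 1: Rank x and y separately (midranks; no ties here).
rank(x): 9->4, 15->7, 7->3, 2->1, 10->5, 11->6, 5->2, 17->8
rank(y): 4->4, 7->7, 2->2, 1->1, 3->3, 6->6, 5->5, 8->8
Step 2: d_i = R_x(i) - R_y(i); compute d_i^2.
  (4-4)^2=0, (7-7)^2=0, (3-2)^2=1, (1-1)^2=0, (5-3)^2=4, (6-6)^2=0, (2-5)^2=9, (8-8)^2=0
sum(d^2) = 14.
Step 3: rho = 1 - 6*14 / (8*(8^2 - 1)) = 1 - 84/504 = 0.833333.
Step 4: Under H0, t = rho * sqrt((n-2)/(1-rho^2)) = 3.6927 ~ t(6).
Step 5: Two-sided p-value from the t-distribution with 6 df = 0.010176.
Step 6: alpha = 0.05. reject H0.

rho = 0.8333, p = 0.010176, reject H0 at alpha = 0.05.


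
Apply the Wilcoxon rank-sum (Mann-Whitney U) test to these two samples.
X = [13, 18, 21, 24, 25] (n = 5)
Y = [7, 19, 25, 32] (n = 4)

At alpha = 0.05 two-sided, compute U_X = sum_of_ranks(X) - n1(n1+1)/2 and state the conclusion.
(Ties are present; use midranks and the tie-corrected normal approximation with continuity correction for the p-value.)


Step 1: Combine and sort all 9 observations; assign midranks.
sorted (value, group): (7,Y), (13,X), (18,X), (19,Y), (21,X), (24,X), (25,X), (25,Y), (32,Y)
ranks: 7->1, 13->2, 18->3, 19->4, 21->5, 24->6, 25->7.5, 25->7.5, 32->9
Step 2: Rank sum for X: R1 = 2 + 3 + 5 + 6 + 7.5 = 23.5.
Step 3: U_X = R1 - n1(n1+1)/2 = 23.5 - 5*6/2 = 23.5 - 15 = 8.5.
       U_Y = n1*n2 - U_X = 20 - 8.5 = 11.5.
Step 4: Ties are present, so use the tie-corrected normal approximation (with continuity correction) for the p-value.
Step 5: p-value = 0.805701; compare to alpha = 0.05. fail to reject H0.

U_X = 8.5, p = 0.805701, fail to reject H0 at alpha = 0.05.


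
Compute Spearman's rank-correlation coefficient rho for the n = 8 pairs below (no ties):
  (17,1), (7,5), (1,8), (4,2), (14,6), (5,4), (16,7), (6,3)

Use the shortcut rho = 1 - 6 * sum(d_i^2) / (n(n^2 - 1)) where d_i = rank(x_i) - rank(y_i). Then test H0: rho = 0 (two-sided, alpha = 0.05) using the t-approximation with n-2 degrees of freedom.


Step 1: Rank x and y separately (midranks; no ties here).
rank(x): 17->8, 7->5, 1->1, 4->2, 14->6, 5->3, 16->7, 6->4
rank(y): 1->1, 5->5, 8->8, 2->2, 6->6, 4->4, 7->7, 3->3
Step 2: d_i = R_x(i) - R_y(i); compute d_i^2.
  (8-1)^2=49, (5-5)^2=0, (1-8)^2=49, (2-2)^2=0, (6-6)^2=0, (3-4)^2=1, (7-7)^2=0, (4-3)^2=1
sum(d^2) = 100.
Step 3: rho = 1 - 6*100 / (8*(8^2 - 1)) = 1 - 600/504 = -0.190476.
Step 4: Under H0, t = rho * sqrt((n-2)/(1-rho^2)) = -0.4753 ~ t(6).
Step 5: Two-sided p-value from the t-distribution with 6 df = 0.651401.
Step 6: alpha = 0.05. fail to reject H0.

rho = -0.1905, p = 0.651401, fail to reject H0 at alpha = 0.05.


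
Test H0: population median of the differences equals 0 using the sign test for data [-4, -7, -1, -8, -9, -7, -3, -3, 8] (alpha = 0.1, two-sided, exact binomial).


Step 1: Discard zero differences. Original n = 9; n_eff = number of nonzero differences = 9.
Nonzero differences (with sign): -4, -7, -1, -8, -9, -7, -3, -3, +8
Step 2: Count signs: positive = 1, negative = 8.
Step 3: Under H0: P(positive) = 0.5, so the number of positives S ~ Bin(9, 0.5).
Step 4: Two-sided exact p-value = sum of Bin(9,0.5) probabilities at or below the observed probability = 0.039062.
Step 5: alpha = 0.1. reject H0.

n_eff = 9, pos = 1, neg = 8, p = 0.039062, reject H0.


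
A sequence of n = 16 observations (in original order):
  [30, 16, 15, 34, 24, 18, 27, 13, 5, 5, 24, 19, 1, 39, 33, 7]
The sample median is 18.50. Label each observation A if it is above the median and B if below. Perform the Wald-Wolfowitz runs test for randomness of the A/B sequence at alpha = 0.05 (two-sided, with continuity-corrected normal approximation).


Step 1: Compute median = 18.50; label A = above, B = below.
Labels in order: ABBAABABBBAABAAB  (n_A = 8, n_B = 8)
Step 2: Count runs R = 10.
Step 3: Under H0 (random ordering), E[R] = 2*n_A*n_B/(n_A+n_B) + 1 = 2*8*8/16 + 1 = 9.0000.
        Var[R] = 2*n_A*n_B*(2*n_A*n_B - n_A - n_B) / ((n_A+n_B)^2 * (n_A+n_B-1)) = 14336/3840 = 3.7333.
        SD[R] = 1.9322.
Step 4: Continuity-corrected z = (R - 0.5 - E[R]) / SD[R] = (10 - 0.5 - 9.0000) / 1.9322 = 0.2588.
Step 5: Two-sided p-value via normal approximation = 2*(1 - Phi(|z|)) = 0.795809.
Step 6: alpha = 0.05. fail to reject H0.

R = 10, z = 0.2588, p = 0.795809, fail to reject H0.
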